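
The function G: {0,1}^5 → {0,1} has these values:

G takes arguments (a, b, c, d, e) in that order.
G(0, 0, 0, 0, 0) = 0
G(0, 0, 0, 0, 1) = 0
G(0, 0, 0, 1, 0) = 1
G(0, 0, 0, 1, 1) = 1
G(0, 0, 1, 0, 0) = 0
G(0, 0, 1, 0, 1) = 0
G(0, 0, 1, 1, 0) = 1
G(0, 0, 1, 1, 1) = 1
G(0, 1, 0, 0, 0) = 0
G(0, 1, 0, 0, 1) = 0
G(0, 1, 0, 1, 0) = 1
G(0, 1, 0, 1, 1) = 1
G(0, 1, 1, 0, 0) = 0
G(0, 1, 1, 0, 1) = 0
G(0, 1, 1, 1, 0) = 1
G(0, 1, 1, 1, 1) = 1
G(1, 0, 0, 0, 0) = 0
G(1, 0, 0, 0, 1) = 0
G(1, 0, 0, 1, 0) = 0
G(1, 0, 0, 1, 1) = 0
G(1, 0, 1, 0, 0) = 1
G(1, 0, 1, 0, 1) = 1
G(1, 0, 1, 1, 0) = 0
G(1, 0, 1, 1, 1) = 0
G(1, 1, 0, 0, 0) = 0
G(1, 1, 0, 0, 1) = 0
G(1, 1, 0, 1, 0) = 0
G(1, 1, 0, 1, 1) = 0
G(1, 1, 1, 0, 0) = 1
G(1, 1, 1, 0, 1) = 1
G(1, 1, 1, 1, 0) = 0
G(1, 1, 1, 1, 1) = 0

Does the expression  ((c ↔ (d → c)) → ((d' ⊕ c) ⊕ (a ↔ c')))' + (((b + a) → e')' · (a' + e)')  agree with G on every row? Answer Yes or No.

Yes

Evaluate ((c ↔ (d → c)) → ((d' ⊕ c) ⊕ (a ↔ c')))' + (((b + a) → e')' · (a' + e)') on each row and compare to G:
  a=0, b=0, c=0, d=0, e=0: formula gives 0, G = 0 ✓
  a=0, b=0, c=0, d=0, e=1: formula gives 0, G = 0 ✓
  a=0, b=0, c=0, d=1, e=0: formula gives 1, G = 1 ✓
  a=0, b=0, c=0, d=1, e=1: formula gives 1, G = 1 ✓
  …and likewise for the remaining 28 rows.
Every row agrees, so the formula is equivalent.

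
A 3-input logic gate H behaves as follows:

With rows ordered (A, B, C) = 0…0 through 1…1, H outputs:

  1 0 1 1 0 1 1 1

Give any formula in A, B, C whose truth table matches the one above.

H(A, B, C) = ¬(((¬A ∧ ¬B) ∧ C) ∨ ((A ∧ ¬B) ∧ ¬C))

H is 0 on only 2 rows — (0,0,1), (1,0,0). Writing each as a minterm (¬A·¬B·C, A·¬B·¬C) and OR-ing them characterizes exactly where H=0, so H is the negation of that disjunction.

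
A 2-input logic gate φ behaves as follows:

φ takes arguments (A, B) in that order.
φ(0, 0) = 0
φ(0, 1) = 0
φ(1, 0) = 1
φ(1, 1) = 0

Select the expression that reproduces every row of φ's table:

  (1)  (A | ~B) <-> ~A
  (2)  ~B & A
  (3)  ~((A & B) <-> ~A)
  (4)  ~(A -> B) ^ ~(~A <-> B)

2

(1) fails at (0,0): the formula yields 1, φ is 0.
(3) fails at (0,0): the formula yields 1, φ is 0.
(4) fails at (0,0): the formula yields 1, φ is 0.
That leaves (2). Evaluating it on every row reproduces the table of φ exactly.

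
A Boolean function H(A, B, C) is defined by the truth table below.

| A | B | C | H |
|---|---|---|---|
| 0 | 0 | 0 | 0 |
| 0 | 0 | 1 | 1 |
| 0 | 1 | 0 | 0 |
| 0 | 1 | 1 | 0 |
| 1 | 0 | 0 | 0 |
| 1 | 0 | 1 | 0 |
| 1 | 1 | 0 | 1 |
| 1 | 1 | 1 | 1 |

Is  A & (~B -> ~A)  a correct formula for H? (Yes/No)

Check the formula against H row by row:
  A=0, B=0, C=0: formula gives 0, H = 0 ✓
  A=0, B=0, C=1: formula gives 0, but H = 1 ✗
A single disagreement suffices: at (0,0,1) they differ, so the formula does not compute H.

No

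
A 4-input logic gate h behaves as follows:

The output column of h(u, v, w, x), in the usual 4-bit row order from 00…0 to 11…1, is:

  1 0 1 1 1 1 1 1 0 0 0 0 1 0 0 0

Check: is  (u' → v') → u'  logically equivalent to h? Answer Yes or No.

No

Check the formula against h row by row:
  u=0, v=0, w=0, x=0: formula gives 1, h = 1 ✓
  u=0, v=0, w=0, x=1: formula gives 1, but h = 0 ✗
Row (0,0,0,1) is a counterexample, so the formula is not equivalent to h.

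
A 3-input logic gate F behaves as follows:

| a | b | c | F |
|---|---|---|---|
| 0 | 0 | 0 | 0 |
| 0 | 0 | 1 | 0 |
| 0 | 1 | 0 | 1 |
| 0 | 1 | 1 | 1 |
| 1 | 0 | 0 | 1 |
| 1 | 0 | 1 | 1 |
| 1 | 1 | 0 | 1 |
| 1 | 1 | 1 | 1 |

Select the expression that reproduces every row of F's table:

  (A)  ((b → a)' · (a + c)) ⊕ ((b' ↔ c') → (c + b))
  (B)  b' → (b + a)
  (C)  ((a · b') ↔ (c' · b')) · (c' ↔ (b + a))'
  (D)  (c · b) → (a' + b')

B

(A) disagrees with F on (0,0,1) (formula → 1, table → 0); rule it out.
(C) disagrees with F on (0,1,0) (formula → 0, table → 1); rule it out.
(D) disagrees with F on (0,0,0) (formula → 1, table → 0); rule it out.
Only (B) survives; checking it on all 8 rows confirms it matches F.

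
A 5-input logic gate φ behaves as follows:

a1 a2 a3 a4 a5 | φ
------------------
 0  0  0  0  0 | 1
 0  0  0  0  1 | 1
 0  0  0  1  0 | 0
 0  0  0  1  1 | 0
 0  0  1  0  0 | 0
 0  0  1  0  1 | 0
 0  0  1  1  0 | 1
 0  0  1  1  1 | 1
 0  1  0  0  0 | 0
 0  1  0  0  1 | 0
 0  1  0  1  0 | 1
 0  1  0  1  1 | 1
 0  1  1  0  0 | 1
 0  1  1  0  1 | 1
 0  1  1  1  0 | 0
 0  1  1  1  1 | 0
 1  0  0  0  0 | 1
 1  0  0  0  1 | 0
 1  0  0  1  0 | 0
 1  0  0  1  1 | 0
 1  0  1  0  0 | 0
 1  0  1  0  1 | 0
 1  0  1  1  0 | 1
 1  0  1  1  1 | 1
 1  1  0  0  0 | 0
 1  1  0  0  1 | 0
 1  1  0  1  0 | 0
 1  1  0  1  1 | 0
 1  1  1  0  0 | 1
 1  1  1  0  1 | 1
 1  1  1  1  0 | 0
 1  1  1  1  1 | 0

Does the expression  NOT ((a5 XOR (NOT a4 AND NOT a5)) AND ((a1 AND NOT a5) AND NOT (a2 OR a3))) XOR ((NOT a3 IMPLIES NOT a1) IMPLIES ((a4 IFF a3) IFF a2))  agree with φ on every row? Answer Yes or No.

Test each input against both φ and the formula:
  a1=0, a2=0, a3=0, a4=0, a5=0: formula gives 1, φ = 1 ✓
  a1=0, a2=0, a3=0, a4=0, a5=1: formula gives 1, φ = 1 ✓
  a1=0, a2=0, a3=0, a4=1, a5=0: formula gives 0, φ = 0 ✓
  a1=0, a2=0, a3=0, a4=1, a5=1: formula gives 0, φ = 0 ✓
  …and likewise for the remaining 28 rows.
No disagreement on any input; they are logically equivalent.

Yes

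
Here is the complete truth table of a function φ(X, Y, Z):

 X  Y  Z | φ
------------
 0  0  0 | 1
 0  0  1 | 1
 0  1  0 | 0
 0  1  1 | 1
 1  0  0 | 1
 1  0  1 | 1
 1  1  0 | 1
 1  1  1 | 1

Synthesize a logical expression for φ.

φ is 0 on exactly one input, (0,1,0), whose minterm is ¬X·Y·¬Z. So φ is the negation of that single conjunction.

φ(X, Y, Z) = NOT ((NOT X AND Y) AND NOT Z)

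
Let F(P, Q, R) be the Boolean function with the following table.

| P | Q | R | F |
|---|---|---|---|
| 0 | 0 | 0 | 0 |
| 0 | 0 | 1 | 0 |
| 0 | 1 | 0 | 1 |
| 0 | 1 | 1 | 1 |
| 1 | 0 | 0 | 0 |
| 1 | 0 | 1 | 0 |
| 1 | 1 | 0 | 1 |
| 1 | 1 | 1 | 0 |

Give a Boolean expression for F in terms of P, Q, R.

F(P, Q, R) = (((~P & Q) & ~R) | ((~P & Q) & R)) | ((P & Q) & ~R)

F=1 on 3 inputs: (0,1,0), (0,1,1), (1,1,0). Reading each as a conjunction of literals (¬P·Q·¬R, ¬P·Q·R, P·Q·¬R) and taking the OR gives the canonical DNF.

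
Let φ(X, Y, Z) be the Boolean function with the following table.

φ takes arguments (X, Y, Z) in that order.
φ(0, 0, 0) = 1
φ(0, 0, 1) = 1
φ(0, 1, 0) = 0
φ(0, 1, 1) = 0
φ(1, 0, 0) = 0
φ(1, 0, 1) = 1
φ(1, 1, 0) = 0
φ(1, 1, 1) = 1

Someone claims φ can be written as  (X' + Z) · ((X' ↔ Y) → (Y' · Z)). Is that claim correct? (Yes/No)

Yes

Test each input against both φ and the formula:
  X=0, Y=0, Z=0: formula gives 1, φ = 1 ✓
  X=0, Y=0, Z=1: formula gives 1, φ = 1 ✓
  X=0, Y=1, Z=0: formula gives 0, φ = 0 ✓
  X=0, Y=1, Z=1: formula gives 0, φ = 0 ✓
  X=1, Y=0, Z=0: formula gives 0, φ = 0 ✓
  … (the remaining 3 rows also agree.)
No disagreement on any input; they are logically equivalent.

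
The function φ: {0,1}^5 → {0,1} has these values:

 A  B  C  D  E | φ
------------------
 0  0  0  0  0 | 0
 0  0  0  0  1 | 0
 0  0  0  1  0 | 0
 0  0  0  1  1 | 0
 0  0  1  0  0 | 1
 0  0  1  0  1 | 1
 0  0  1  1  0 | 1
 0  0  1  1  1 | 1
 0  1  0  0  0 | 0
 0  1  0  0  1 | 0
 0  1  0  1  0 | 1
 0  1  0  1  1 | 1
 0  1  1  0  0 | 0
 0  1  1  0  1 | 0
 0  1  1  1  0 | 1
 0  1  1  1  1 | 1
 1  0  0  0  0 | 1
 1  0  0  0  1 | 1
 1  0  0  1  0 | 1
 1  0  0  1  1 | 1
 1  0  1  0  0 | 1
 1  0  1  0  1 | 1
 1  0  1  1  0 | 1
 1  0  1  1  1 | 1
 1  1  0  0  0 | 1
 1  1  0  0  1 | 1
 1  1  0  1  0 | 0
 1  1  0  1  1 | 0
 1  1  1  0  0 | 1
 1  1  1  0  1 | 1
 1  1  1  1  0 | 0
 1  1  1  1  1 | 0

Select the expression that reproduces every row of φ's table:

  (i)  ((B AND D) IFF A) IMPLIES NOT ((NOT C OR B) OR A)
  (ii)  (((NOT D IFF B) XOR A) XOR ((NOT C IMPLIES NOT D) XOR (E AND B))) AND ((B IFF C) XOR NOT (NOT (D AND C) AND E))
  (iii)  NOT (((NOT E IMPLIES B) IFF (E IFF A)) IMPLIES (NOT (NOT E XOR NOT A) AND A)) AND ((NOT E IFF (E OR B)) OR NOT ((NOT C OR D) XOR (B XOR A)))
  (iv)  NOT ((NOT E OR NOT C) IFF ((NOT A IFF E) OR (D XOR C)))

i

(ii): at (0,0,0,0,1) it gives 1, but φ = 0 — eliminated.
(iii): at (0,0,1,0,0) it gives 0, but φ = 1 — eliminated.
(iv): at (0,0,0,0,0) it gives 1, but φ = 0 — eliminated.
That leaves (i). Evaluating it on every row reproduces the table of φ exactly.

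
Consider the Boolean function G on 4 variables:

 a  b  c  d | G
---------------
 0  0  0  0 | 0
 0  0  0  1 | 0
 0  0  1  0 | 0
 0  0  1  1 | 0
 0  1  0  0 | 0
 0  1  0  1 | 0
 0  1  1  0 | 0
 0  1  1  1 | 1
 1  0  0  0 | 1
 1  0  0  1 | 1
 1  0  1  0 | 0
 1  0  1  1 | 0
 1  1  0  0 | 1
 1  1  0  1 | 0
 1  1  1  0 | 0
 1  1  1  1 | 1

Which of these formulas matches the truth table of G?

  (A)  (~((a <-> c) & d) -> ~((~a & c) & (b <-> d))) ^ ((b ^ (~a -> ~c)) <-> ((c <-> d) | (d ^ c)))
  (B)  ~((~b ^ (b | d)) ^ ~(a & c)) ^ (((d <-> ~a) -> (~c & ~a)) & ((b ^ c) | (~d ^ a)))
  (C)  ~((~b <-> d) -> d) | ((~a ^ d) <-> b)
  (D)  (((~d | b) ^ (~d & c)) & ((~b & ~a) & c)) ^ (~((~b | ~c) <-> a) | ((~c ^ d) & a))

(A) fails at (0,0,1,1): the formula yields 1, G is 0.
(C) fails at (0,0,0,1): the formula yields 1, G is 0.
(D) fails at (0,0,0,0): the formula yields 1, G is 0.
(B) is the remaining candidate, and it agrees with G on all 16 inputs.

B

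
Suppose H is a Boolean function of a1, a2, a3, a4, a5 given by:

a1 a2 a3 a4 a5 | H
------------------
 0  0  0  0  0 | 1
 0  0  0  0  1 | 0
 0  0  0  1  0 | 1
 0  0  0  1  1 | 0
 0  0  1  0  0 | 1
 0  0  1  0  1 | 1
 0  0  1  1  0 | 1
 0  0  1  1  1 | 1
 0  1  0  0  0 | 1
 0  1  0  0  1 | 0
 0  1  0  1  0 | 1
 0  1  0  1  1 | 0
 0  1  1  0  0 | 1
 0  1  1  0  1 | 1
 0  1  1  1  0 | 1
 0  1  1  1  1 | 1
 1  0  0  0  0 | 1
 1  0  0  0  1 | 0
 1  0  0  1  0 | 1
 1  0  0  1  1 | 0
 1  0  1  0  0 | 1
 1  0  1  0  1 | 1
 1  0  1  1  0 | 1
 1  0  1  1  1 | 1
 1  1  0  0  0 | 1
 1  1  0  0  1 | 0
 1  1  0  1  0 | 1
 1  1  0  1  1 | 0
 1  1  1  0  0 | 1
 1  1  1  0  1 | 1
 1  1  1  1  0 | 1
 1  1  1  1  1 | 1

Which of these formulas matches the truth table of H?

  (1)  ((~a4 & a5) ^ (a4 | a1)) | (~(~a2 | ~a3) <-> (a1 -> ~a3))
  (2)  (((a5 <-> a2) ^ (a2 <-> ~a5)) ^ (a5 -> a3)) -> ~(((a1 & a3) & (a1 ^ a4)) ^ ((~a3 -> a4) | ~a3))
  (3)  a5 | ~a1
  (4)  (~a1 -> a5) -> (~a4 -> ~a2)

2

(1) disagrees with H on (0,0,0,0,0) (formula → 0, table → 1); rule it out.
(3) disagrees with H on (0,0,0,0,1) (formula → 1, table → 0); rule it out.
(4) disagrees with H on (0,0,0,0,1) (formula → 1, table → 0); rule it out.
That leaves (2). Evaluating it on every row reproduces the table of H exactly.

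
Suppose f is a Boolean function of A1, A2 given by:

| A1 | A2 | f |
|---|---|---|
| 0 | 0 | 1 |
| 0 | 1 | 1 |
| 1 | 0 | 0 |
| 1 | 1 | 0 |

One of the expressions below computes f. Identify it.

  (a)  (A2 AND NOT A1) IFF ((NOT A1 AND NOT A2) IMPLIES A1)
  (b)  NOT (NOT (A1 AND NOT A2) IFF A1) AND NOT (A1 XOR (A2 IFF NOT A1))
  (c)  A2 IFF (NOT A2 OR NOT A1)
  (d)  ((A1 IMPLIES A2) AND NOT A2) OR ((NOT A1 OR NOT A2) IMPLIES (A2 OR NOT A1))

(b): at (0,1) it gives 0, but f = 1 — eliminated.
(c): at (0,0) it gives 0, but f = 1 — eliminated.
(d): at (1,1) it gives 1, but f = 0 — eliminated.
That leaves (a). Evaluating it on every row reproduces the table of f exactly.

a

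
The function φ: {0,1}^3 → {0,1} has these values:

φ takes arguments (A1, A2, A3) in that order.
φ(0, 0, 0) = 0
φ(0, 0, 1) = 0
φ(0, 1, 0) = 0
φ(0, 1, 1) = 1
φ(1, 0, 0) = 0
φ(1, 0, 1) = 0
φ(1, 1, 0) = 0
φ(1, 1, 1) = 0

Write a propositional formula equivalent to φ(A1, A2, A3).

Only row (0,1,1) gives 1. That row's minterm ¬A1·A2·A3 is φ directly.

φ(A1, A2, A3) = (NOT A1 AND A2) AND A3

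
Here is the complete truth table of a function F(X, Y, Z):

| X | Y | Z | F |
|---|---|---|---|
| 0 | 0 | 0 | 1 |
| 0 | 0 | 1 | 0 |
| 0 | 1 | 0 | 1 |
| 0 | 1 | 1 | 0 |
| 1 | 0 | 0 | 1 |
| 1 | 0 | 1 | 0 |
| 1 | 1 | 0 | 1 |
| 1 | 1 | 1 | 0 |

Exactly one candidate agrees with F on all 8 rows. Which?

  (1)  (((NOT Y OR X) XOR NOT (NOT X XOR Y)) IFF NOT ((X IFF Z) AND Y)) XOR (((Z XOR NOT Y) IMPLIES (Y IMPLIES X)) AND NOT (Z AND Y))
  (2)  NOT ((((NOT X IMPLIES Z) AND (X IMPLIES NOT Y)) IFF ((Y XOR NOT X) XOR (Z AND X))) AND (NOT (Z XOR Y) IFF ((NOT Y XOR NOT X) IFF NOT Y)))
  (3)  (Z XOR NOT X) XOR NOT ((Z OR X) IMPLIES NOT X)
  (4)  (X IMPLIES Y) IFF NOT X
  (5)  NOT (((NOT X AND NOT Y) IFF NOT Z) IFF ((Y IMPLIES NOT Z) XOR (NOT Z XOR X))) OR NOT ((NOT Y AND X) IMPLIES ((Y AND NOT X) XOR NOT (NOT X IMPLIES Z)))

3

(1) fails at (0,0,0): the formula yields 0, F is 1.
(2) fails at (0,1,0): the formula yields 0, F is 1.
(4) fails at (0,0,1): the formula yields 1, F is 0.
(5) fails at (0,0,1): the formula yields 1, F is 0.
Only (3) survives; checking it on all 8 rows confirms it matches F.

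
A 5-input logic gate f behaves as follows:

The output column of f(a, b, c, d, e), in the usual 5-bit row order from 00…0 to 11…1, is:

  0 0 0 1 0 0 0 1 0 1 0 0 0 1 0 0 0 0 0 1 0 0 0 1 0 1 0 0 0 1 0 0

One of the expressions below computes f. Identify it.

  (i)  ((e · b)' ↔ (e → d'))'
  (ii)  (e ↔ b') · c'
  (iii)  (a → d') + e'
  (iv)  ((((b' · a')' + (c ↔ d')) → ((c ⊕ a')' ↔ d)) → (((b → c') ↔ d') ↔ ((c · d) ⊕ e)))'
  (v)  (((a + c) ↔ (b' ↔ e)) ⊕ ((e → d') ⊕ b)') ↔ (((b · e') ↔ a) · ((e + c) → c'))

(ii): at (0,0,0,0,1) it gives 1, but f = 0 — eliminated.
(iii): at (0,0,0,0,0) it gives 1, but f = 0 — eliminated.
(iv): at (0,0,0,0,0) it gives 1, but f = 0 — eliminated.
(v): at (0,0,0,0,0) it gives 1, but f = 0 — eliminated.
That leaves (i). Evaluating it on every row reproduces the table of f exactly.

i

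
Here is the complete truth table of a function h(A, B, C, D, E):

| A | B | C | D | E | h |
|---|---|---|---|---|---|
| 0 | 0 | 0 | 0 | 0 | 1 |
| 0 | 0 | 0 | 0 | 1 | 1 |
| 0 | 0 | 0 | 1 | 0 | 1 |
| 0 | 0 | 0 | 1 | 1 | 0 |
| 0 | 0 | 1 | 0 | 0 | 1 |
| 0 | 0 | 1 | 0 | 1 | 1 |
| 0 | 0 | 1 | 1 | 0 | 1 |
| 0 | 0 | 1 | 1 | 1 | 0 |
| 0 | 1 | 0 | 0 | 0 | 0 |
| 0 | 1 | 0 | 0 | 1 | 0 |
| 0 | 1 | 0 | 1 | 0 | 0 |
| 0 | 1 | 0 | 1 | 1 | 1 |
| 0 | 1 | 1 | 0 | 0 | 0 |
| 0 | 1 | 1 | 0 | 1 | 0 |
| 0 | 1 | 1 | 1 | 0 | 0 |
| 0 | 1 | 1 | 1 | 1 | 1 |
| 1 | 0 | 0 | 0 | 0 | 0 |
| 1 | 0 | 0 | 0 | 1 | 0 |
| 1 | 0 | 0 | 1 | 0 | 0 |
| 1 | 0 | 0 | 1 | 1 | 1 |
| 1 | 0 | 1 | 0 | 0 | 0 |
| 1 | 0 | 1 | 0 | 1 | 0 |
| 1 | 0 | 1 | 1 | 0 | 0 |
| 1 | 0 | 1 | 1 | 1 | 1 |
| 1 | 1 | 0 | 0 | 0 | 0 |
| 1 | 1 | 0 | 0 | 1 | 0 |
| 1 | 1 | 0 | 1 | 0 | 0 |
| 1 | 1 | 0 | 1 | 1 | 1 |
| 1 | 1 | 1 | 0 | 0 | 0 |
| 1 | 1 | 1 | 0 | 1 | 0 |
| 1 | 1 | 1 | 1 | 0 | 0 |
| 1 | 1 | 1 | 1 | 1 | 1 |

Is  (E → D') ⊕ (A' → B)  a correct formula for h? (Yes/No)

Yes

Check the formula against h row by row:
  A=0, B=0, C=0, D=0, E=0: formula gives 1, h = 1 ✓
  A=0, B=0, C=0, D=0, E=1: formula gives 1, h = 1 ✓
  A=0, B=0, C=0, D=1, E=0: formula gives 1, h = 1 ✓
  A=0, B=0, C=0, D=1, E=1: formula gives 0, h = 0 ✓
  … (the remaining 28 rows also agree.)
All 32 rows match — the expression computes h exactly.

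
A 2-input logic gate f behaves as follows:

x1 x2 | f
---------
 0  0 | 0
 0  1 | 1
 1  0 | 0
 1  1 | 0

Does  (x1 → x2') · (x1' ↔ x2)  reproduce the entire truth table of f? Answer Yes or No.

No

Evaluate (x1 → x2') · (x1' ↔ x2) on each row and compare to f:
  x1=0, x2=0: formula gives 0, f = 0 ✓
  x1=0, x2=1: formula gives 1, f = 1 ✓
  x1=1, x2=0: formula gives 1, but f = 0 ✗
Since they disagree at (1,0), the expression is not a correct formula for f.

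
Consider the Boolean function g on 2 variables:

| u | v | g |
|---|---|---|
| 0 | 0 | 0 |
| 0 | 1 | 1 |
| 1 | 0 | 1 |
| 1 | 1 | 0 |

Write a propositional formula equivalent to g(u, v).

The output is 1 exactly when an odd number of inputs are 1 — the 2-way XOR (parity).

g(u, v) = u XOR v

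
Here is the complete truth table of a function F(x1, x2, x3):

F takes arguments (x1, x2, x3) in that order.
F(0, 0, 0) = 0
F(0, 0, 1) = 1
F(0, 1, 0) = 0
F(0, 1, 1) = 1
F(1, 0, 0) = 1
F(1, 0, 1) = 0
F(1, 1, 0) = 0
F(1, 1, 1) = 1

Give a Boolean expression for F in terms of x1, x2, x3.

F=1 on 4 inputs: (0,0,1), (0,1,1), (1,0,0), (1,1,1). Reading each as a conjunction of literals (¬x1·¬x2·x3, ¬x1·x2·x3, x1·¬x2·¬x3, x1·x2·x3) and taking the OR gives the canonical DNF.

F(x1, x2, x3) = ((((x1' · x2') · x3) + ((x1' · x2) · x3)) + ((x1 · x2') · x3')) + ((x1 · x2) · x3)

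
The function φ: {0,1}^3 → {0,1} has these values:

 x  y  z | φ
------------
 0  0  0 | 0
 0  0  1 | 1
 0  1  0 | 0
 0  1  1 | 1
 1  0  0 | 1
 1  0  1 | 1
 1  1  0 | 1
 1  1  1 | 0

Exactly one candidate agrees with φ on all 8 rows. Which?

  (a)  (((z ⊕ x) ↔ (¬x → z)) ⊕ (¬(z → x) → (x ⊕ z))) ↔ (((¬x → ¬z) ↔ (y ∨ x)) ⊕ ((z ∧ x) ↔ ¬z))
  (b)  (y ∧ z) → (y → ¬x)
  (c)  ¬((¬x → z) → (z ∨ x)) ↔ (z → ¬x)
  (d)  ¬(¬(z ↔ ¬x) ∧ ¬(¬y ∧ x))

d

(a) fails at (0,0,0): the formula yields 1, φ is 0.
(b) fails at (0,0,0): the formula yields 1, φ is 0.
(c) fails at (0,0,1): the formula yields 0, φ is 1.
Only (d) survives; checking it on all 8 rows confirms it matches φ.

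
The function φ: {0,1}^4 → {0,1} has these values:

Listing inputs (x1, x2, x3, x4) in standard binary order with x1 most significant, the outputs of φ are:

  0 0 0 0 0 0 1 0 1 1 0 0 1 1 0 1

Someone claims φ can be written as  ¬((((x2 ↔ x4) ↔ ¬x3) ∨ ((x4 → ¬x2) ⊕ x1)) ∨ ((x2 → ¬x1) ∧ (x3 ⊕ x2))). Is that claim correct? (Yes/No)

Check the formula against φ row by row:
  x1=0, x2=0, x3=0, x4=0: formula gives 0, φ = 0 ✓
  x1=0, x2=0, x3=0, x4=1: formula gives 0, φ = 0 ✓
  x1=0, x2=0, x3=1, x4=0: formula gives 0, φ = 0 ✓
  x1=0, x2=0, x3=1, x4=1: formula gives 0, φ = 0 ✓
  …
  x1=0, x2=1, x3=1, x4=0: formula gives 0, but φ = 1 ✗
Row (0,1,1,0) is a counterexample, so the formula is not equivalent to φ.

No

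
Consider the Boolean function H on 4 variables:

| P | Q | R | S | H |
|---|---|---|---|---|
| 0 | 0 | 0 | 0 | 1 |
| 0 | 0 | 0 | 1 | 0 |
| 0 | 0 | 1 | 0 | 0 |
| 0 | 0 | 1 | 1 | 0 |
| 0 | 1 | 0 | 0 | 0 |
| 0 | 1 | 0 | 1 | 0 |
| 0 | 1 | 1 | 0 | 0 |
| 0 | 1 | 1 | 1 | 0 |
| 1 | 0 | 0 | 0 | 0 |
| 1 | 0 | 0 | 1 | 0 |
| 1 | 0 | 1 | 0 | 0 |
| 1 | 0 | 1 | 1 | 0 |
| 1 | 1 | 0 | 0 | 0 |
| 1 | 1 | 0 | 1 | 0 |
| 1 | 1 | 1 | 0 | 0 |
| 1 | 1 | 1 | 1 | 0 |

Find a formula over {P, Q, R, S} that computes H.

The output is 1 only when every input is 0 — NOR of all inputs.

H(P, Q, R, S) = (((P + Q) + R) + S)'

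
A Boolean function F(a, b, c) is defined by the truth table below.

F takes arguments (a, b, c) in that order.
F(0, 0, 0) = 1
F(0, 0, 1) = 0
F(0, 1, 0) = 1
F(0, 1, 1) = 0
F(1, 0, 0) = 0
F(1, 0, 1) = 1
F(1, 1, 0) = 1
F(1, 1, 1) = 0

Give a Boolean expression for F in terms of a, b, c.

F(a, b, c) = ((((~a & ~b) & ~c) | ((~a & b) & ~c)) | ((a & ~b) & c)) | ((a & b) & ~c)

F=1 on 4 inputs: (0,0,0), (0,1,0), (1,0,1), (1,1,0). Reading each as a conjunction of literals (¬a·¬b·¬c, ¬a·b·¬c, a·¬b·c, a·b·¬c) and taking the OR gives the canonical DNF.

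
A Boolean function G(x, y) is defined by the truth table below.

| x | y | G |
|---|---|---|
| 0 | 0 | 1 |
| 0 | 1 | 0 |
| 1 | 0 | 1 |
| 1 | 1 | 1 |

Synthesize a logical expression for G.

G(x, y) = y IMPLIES x

This is y → x (false only at 0,1).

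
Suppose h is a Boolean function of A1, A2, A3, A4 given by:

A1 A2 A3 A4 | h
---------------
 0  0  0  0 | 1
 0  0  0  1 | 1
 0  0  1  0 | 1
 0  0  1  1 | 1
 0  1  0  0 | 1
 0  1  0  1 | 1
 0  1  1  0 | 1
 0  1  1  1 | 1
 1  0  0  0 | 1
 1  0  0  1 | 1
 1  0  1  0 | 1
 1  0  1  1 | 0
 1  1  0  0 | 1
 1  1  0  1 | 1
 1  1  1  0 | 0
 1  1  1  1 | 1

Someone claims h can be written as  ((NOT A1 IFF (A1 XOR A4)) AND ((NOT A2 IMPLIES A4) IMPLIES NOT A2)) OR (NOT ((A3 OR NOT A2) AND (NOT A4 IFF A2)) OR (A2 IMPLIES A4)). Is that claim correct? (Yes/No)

Test each input against both h and the formula:
  A1=0, A2=0, A3=0, A4=0: formula gives 1, h = 1 ✓
  A1=0, A2=0, A3=0, A4=1: formula gives 1, h = 1 ✓
  A1=0, A2=0, A3=1, A4=0: formula gives 1, h = 1 ✓
  A1=0, A2=0, A3=1, A4=1: formula gives 1, h = 1 ✓
  …
  A1=0, A2=1, A3=1, A4=0: formula gives 0, but h = 1 ✗
Since they disagree at (0,1,1,0), the expression is not a correct formula for h.

No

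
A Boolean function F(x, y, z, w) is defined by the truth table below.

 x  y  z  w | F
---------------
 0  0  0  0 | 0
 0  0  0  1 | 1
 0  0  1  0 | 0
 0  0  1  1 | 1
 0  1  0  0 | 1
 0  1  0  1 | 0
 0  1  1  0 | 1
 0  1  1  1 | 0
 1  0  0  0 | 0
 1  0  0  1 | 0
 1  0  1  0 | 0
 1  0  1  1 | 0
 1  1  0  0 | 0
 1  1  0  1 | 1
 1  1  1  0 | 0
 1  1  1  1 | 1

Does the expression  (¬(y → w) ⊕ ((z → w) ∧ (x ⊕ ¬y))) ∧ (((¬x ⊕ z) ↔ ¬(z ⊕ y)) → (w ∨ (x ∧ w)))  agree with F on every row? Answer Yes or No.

Yes

Evaluate (¬(y → w) ⊕ ((z → w) ∧ (x ⊕ ¬y))) ∧ (((¬x ⊕ z) ↔ ¬(z ⊕ y)) → (w ∨ (x ∧ w))) on each row and compare to F:
  x=0, y=0, z=0, w=0: formula gives 0, F = 0 ✓
  x=0, y=0, z=0, w=1: formula gives 1, F = 1 ✓
  x=0, y=0, z=1, w=0: formula gives 0, F = 0 ✓
  x=0, y=0, z=1, w=1: formula gives 1, F = 1 ✓
  …and likewise for the remaining 12 rows.
No disagreement on any input; they are logically equivalent.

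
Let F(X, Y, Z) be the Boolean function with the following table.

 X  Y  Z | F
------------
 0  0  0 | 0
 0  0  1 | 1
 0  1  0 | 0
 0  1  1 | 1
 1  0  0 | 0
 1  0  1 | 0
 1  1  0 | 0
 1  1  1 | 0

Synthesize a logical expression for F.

F(X, Y, Z) = ((NOT X AND NOT Y) AND Z) OR ((NOT X AND Y) AND Z)

Collect the rows where F=1 — (0,0,1), (0,1,1) — and write one minterm per row: ¬X·¬Y·Z, ¬X·Y·Z. Their union (logical OR) reproduces the table exactly.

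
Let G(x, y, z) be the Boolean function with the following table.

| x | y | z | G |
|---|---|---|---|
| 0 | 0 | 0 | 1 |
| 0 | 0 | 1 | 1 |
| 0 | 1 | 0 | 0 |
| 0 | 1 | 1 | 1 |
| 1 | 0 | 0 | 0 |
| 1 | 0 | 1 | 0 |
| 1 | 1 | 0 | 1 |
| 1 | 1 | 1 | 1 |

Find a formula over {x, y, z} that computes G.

There are just 3 zero rows: (0,1,0), (1,0,0), (1,0,1). Their minterms are ¬x·y·¬z, x·¬y·¬z, x·¬y·z; the OR of those covers precisely the 0-outputs, and negating it yields G.

G(x, y, z) = NOT ((((NOT x AND y) AND NOT z) OR ((x AND NOT y) AND NOT z)) OR ((x AND NOT y) AND z))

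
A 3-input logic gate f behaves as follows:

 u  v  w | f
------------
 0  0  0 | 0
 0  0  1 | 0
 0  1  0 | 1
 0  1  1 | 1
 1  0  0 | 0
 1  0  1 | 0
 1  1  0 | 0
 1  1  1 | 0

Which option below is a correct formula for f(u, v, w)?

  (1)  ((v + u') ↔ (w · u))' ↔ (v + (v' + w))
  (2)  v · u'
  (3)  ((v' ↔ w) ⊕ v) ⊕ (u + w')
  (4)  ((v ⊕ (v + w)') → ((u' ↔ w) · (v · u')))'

2

(1) disagrees with f on (0,0,0) (formula → 1, table → 0); rule it out.
(3) disagrees with f on (0,0,0) (formula → 1, table → 0); rule it out.
(4) disagrees with f on (0,0,0) (formula → 1, table → 0); rule it out.
(2) is the remaining candidate, and it agrees with f on all 8 inputs.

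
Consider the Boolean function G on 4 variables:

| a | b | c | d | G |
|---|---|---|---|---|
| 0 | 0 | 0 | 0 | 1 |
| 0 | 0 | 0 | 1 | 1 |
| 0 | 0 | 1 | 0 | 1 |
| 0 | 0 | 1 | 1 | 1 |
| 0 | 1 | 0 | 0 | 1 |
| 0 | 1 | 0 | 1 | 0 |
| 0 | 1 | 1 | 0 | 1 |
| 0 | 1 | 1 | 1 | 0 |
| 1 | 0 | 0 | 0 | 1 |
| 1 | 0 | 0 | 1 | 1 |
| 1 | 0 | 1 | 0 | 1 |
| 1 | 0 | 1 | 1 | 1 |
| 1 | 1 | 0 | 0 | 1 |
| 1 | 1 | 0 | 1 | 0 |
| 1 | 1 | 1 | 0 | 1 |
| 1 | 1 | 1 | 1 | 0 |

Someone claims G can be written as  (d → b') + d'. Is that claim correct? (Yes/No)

Test each input against both G and the formula:
  a=0, b=0, c=0, d=0: formula gives 1, G = 1 ✓
  a=0, b=0, c=0, d=1: formula gives 1, G = 1 ✓
  a=0, b=0, c=1, d=0: formula gives 1, G = 1 ✓
  a=0, b=0, c=1, d=1: formula gives 1, G = 1 ✓
  … (the remaining 12 rows also agree.)
No disagreement on any input; they are logically equivalent.

Yes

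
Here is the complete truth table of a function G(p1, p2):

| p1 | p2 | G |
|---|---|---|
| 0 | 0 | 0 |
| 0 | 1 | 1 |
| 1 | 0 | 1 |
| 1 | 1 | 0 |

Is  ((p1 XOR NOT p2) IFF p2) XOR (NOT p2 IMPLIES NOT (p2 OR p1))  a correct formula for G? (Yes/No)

No

Check the formula against G row by row:
  p1=0, p2=0: formula gives 1, but G = 0 ✗
A single disagreement suffices: at (0,0) they differ, so the formula does not compute G.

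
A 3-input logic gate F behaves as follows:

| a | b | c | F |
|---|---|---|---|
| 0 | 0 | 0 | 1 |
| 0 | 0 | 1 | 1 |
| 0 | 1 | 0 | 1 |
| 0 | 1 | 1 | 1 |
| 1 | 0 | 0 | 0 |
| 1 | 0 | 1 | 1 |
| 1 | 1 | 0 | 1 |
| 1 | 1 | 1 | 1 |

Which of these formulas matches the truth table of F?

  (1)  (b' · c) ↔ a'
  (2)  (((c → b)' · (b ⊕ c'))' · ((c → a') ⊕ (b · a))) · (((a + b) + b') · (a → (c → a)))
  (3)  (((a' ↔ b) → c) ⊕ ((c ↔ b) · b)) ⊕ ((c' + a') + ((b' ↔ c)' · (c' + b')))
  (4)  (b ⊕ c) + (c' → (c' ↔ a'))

4

(1) disagrees with F on (0,0,0) (formula → 0, table → 1); rule it out.
(2) disagrees with F on (1,0,0) (formula → 1, table → 0); rule it out.
(3) disagrees with F on (0,0,0) (formula → 0, table → 1); rule it out.
(4) is the remaining candidate, and it agrees with F on all 8 inputs.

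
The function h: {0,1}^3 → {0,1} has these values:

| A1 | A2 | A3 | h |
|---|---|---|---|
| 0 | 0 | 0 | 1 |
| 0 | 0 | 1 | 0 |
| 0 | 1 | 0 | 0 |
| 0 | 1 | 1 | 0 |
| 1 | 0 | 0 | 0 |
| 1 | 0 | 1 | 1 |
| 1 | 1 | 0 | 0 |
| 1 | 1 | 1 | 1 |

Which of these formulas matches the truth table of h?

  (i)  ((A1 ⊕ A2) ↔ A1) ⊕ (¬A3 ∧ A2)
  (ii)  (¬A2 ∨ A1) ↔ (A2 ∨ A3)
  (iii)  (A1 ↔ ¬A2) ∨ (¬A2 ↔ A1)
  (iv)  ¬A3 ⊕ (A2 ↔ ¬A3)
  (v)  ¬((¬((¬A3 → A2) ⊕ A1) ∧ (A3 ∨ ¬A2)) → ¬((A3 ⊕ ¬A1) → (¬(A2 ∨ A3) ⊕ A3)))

v

(i) disagrees with h on (0,0,1) (formula → 1, table → 0); rule it out.
(ii) disagrees with h on (0,0,0) (formula → 0, table → 1); rule it out.
(iii) disagrees with h on (0,0,0) (formula → 0, table → 1); rule it out.
(iv) disagrees with h on (0,0,1) (formula → 1, table → 0); rule it out.
That leaves (v). Evaluating it on every row reproduces the table of h exactly.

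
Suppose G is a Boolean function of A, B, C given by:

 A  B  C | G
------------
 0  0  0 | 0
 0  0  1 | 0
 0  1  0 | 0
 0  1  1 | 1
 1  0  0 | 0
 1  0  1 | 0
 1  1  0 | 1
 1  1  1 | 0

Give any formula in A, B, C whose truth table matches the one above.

G(A, B, C) = ((¬A ∧ B) ∧ C) ∨ ((A ∧ B) ∧ ¬C)

G=1 on 2 inputs: (0,1,1), (1,1,0). Reading each as a conjunction of literals (¬A·B·C, A·B·¬C) and taking the OR gives the canonical DNF.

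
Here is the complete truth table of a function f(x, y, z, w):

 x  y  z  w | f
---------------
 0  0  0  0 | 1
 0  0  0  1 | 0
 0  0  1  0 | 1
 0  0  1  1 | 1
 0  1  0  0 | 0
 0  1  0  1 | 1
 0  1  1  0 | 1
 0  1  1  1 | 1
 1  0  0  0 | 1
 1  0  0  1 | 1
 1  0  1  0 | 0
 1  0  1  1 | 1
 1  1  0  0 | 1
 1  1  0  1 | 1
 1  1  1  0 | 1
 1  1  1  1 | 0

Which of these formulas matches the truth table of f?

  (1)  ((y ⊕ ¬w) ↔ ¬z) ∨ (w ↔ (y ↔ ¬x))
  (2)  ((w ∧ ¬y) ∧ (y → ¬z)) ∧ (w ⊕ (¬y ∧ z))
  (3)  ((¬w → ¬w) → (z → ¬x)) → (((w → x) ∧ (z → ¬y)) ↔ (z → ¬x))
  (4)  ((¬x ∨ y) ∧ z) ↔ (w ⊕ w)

1

(2) fails at (0,0,0,0): the formula yields 0, f is 1.
(3) fails at (0,0,1,1): the formula yields 0, f is 1.
(4) fails at (0,0,0,1): the formula yields 1, f is 0.
(1) is the remaining candidate, and it agrees with f on all 16 inputs.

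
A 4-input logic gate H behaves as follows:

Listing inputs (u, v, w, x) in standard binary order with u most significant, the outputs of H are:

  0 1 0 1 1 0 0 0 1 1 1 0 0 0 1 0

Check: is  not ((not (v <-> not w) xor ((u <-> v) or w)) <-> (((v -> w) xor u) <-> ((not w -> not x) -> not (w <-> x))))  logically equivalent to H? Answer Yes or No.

Test each input against both H and the formula:
  u=0, v=0, w=0, x=0: formula gives 0, H = 0 ✓
  u=0, v=0, w=0, x=1: formula gives 1, H = 1 ✓
  u=0, v=0, w=1, x=0: formula gives 0, H = 0 ✓
  u=0, v=0, w=1, x=1: formula gives 1, H = 1 ✓
  …
  u=0, v=1, w=1, x=0: formula gives 1, but H = 0 ✗
Row (0,1,1,0) is a counterexample, so the formula is not equivalent to H.

No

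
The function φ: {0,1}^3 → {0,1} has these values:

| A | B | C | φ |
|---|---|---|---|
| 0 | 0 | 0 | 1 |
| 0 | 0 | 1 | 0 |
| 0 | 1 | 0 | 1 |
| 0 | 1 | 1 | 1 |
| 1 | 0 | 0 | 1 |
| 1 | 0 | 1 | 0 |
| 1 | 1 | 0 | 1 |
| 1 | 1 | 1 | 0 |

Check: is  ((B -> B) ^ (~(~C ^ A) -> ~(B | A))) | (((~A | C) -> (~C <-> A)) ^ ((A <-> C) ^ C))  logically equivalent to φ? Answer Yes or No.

Evaluate ((B -> B) ^ (~(~C ^ A) -> ~(B | A))) | (((~A | C) -> (~C <-> A)) ^ ((A <-> C) ^ C)) on each row and compare to φ:
  A=0, B=0, C=0: formula gives 1, φ = 1 ✓
  A=0, B=0, C=1: formula gives 0, φ = 0 ✓
  A=0, B=1, C=0: formula gives 1, φ = 1 ✓
  A=0, B=1, C=1: formula gives 1, φ = 1 ✓
  A=1, B=0, C=0: formula gives 1, φ = 1 ✓
  …and likewise for the remaining 3 rows.
No disagreement on any input; they are logically equivalent.

Yes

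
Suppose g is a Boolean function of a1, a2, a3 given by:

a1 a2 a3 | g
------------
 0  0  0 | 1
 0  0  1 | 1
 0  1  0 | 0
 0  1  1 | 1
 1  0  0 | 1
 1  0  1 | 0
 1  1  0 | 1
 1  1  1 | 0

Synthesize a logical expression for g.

g is 0 on only 3 rows — (0,1,0), (1,0,1), (1,1,1). Writing each as a minterm (¬a1·a2·¬a3, a1·¬a2·a3, a1·a2·a3) and OR-ing them characterizes exactly where g=0, so g is the negation of that disjunction.

g(a1, a2, a3) = ¬((((¬a1 ∧ a2) ∧ ¬a3) ∨ ((a1 ∧ ¬a2) ∧ a3)) ∨ ((a1 ∧ a2) ∧ a3))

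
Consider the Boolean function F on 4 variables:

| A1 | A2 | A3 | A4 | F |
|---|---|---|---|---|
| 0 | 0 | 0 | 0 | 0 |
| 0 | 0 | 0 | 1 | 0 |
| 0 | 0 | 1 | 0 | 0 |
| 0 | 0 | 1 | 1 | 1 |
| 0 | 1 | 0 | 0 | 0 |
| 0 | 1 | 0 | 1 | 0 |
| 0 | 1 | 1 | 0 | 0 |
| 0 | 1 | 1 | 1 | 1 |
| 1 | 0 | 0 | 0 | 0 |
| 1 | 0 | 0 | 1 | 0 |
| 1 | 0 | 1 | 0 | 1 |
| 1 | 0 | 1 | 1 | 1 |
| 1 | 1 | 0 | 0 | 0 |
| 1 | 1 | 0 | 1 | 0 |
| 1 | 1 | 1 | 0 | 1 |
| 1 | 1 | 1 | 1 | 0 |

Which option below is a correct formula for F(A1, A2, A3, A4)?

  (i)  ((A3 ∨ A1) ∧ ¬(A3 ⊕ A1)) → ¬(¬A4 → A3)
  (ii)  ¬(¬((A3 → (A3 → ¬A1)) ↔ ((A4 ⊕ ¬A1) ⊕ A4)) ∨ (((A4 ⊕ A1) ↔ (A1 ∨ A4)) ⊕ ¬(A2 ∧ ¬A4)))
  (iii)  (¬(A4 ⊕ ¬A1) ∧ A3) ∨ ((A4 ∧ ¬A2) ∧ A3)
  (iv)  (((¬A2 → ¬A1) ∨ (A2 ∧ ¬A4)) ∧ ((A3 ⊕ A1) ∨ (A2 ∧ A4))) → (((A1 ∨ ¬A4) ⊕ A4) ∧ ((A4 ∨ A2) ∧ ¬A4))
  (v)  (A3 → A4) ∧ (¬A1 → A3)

(i): at (0,0,0,0) it gives 1, but F = 0 — eliminated.
(ii): at (0,0,0,0) it gives 1, but F = 0 — eliminated.
(iv): at (0,0,0,0) it gives 1, but F = 0 — eliminated.
(v): at (1,0,0,0) it gives 1, but F = 0 — eliminated.
Only (iii) survives; checking it on all 16 rows confirms it matches F.

iii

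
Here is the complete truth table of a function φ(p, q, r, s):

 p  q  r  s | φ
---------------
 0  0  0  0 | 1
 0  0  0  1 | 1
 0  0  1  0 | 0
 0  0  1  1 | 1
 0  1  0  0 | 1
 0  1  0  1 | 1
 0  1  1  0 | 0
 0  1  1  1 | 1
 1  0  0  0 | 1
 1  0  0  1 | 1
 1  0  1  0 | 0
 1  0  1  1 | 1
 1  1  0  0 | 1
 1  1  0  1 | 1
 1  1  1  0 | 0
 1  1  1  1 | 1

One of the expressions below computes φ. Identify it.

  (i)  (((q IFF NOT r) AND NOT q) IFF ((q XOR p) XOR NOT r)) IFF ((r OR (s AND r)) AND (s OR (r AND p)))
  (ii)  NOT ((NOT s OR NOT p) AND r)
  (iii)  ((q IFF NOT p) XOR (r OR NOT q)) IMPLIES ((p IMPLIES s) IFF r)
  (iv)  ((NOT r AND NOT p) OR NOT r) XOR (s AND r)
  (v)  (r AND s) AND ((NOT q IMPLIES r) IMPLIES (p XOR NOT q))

iv

(i) disagrees with φ on (0,0,1,0) (formula → 1, table → 0); rule it out.
(ii) disagrees with φ on (0,0,1,1) (formula → 0, table → 1); rule it out.
(iii) disagrees with φ on (0,0,0,0) (formula → 0, table → 1); rule it out.
(v) disagrees with φ on (0,0,0,0) (formula → 0, table → 1); rule it out.
(iv) is the remaining candidate, and it agrees with φ on all 16 inputs.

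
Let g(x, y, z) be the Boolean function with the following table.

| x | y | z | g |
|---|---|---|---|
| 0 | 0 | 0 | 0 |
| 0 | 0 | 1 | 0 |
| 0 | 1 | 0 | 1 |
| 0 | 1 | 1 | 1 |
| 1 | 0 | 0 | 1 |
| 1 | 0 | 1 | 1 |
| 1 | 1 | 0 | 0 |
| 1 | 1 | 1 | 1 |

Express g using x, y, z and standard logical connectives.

g is 0 on only 3 rows — (0,0,0), (0,0,1), (1,1,0). Writing each as a minterm (¬x·¬y·¬z, ¬x·¬y·z, x·y·¬z) and OR-ing them characterizes exactly where g=0, so g is the negation of that disjunction.

g(x, y, z) = ~((((~x & ~y) & ~z) | ((~x & ~y) & z)) | ((x & y) & ~z))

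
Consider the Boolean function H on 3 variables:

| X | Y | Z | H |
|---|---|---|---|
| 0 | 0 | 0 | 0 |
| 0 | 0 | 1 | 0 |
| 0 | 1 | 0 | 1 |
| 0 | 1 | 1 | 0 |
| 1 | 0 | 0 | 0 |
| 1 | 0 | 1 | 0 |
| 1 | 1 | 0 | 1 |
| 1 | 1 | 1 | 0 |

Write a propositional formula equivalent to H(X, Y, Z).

The 1-rows are (0,1,0), (1,1,0). Each contributes one minterm — ¬X·Y·¬Z; X·Y·¬Z — and their disjunction is a sum-of-products form of H.

H(X, Y, Z) = ((¬X ∧ Y) ∧ ¬Z) ∨ ((X ∧ Y) ∧ ¬Z)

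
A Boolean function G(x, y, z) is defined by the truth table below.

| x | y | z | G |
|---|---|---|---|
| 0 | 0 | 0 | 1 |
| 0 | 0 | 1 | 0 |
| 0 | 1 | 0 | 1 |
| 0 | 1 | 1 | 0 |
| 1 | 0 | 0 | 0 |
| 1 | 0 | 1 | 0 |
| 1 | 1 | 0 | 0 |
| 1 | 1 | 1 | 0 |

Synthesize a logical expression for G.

G(x, y, z) = ((not x and not y) and not z) or ((not x and y) and not z)

Collect the rows where G=1 — (0,0,0), (0,1,0) — and write one minterm per row: ¬x·¬y·¬z, ¬x·y·¬z. Their union (logical OR) reproduces the table exactly.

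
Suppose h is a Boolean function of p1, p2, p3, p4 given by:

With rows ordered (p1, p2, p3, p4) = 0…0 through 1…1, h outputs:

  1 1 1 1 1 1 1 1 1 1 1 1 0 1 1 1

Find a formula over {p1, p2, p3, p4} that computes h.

h(p1, p2, p3, p4) = (((p1 · p2) · p3') · p4')'

h is 0 on exactly one input, (1,1,0,0), whose minterm is p1·p2·¬p3·¬p4. So h is the negation of that single conjunction.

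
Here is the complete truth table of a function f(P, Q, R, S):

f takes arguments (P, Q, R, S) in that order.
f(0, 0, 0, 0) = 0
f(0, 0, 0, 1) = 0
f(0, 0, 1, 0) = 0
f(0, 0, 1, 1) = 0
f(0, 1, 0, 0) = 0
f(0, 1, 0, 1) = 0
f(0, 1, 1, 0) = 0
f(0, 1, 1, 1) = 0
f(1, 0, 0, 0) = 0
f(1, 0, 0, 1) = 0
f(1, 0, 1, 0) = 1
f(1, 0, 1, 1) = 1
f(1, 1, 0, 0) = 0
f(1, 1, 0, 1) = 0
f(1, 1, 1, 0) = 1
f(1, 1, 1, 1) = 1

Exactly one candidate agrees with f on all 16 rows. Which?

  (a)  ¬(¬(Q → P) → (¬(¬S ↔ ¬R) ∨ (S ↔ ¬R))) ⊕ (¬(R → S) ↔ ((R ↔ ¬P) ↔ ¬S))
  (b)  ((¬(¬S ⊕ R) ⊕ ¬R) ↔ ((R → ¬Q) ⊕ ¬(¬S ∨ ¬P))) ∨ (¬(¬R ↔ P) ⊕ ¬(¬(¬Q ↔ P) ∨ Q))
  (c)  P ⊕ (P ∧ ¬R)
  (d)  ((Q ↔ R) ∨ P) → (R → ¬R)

(a) disagrees with f on (0,0,0,0) (formula → 1, table → 0); rule it out.
(b) disagrees with f on (0,0,0,0) (formula → 1, table → 0); rule it out.
(d) disagrees with f on (0,0,0,0) (formula → 1, table → 0); rule it out.
That leaves (c). Evaluating it on every row reproduces the table of f exactly.

c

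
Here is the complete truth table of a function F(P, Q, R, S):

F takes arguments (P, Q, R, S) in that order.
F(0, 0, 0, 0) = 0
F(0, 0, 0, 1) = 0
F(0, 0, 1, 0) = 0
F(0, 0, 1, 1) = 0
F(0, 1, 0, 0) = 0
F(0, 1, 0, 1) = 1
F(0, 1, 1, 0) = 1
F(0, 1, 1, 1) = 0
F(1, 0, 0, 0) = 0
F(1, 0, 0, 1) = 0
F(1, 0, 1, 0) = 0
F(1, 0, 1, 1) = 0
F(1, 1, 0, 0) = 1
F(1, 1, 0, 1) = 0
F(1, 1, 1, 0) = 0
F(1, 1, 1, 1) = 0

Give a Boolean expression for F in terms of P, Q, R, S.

F(P, Q, R, S) = ((((P' · Q) · R') · S) + (((P' · Q) · R) · S')) + (((P · Q) · R') · S')

F=1 on 3 inputs: (0,1,0,1), (0,1,1,0), (1,1,0,0). Reading each as a conjunction of literals (¬P·Q·¬R·S, ¬P·Q·R·¬S, P·Q·¬R·¬S) and taking the OR gives the canonical DNF.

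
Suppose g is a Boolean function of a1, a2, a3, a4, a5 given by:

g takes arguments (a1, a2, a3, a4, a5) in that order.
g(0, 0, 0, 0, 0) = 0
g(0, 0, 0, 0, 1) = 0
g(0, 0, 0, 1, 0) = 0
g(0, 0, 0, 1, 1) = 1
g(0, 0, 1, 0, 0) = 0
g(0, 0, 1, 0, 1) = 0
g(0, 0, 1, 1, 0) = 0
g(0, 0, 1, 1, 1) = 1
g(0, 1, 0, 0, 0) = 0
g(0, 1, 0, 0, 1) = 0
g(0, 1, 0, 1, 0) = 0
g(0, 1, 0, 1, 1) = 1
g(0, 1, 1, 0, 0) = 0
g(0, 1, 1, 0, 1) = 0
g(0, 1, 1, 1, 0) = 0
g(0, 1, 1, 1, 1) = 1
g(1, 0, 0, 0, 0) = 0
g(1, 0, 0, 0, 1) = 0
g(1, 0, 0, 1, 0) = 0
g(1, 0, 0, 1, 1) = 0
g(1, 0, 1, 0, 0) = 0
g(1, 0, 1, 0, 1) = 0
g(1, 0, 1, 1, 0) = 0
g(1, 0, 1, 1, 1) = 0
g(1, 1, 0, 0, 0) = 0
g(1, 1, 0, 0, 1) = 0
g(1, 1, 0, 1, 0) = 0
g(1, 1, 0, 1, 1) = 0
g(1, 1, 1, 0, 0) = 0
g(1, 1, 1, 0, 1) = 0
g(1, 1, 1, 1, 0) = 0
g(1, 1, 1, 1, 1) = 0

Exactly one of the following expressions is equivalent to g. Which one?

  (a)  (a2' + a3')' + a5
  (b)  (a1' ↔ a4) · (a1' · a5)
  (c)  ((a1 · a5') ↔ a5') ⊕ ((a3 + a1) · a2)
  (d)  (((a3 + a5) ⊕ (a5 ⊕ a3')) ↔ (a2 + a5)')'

b

(a) disagrees with g on (0,0,0,0,1) (formula → 1, table → 0); rule it out.
(c) disagrees with g on (0,0,0,0,1) (formula → 1, table → 0); rule it out.
(d) disagrees with g on (0,0,0,0,1) (formula → 1, table → 0); rule it out.
That leaves (b). Evaluating it on every row reproduces the table of g exactly.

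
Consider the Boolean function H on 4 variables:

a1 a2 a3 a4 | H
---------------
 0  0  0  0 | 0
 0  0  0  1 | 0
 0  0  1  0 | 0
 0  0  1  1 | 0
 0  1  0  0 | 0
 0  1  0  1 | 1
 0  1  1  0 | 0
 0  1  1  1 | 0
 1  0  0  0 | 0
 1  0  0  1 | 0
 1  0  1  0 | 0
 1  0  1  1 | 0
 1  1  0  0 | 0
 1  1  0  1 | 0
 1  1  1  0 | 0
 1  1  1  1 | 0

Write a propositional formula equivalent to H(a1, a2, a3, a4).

H(a1, a2, a3, a4) = ((not a1 and a2) and not a3) and a4

H is 1 on exactly one input, (0,1,0,1), whose minterm is ¬a1·a2·¬a3·a4. So H is just that conjunction.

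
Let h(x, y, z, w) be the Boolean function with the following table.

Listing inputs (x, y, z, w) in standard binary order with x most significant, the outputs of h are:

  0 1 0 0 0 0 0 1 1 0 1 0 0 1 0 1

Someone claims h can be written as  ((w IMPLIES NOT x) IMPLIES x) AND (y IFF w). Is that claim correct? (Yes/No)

No

Evaluate ((w IMPLIES NOT x) IMPLIES x) AND (y IFF w) on each row and compare to h:
  x=0, y=0, z=0, w=0: formula gives 0, h = 0 ✓
  x=0, y=0, z=0, w=1: formula gives 0, but h = 1 ✗
Row (0,0,0,1) is a counterexample, so the formula is not equivalent to h.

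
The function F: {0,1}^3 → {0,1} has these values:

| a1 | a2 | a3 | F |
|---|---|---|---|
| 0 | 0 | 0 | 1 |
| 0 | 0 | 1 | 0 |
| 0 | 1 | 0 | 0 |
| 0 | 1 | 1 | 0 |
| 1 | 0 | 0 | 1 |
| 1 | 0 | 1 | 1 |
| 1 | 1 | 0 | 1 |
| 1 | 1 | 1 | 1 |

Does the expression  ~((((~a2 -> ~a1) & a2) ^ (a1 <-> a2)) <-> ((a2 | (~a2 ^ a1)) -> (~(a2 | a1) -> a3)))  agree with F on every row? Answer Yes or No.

Check the formula against F row by row:
  a1=0, a2=0, a3=0: formula gives 1, F = 1 ✓
  a1=0, a2=0, a3=1: formula gives 0, F = 0 ✓
  a1=0, a2=1, a3=0: formula gives 0, F = 0 ✓
  a1=0, a2=1, a3=1: formula gives 0, F = 0 ✓
  a1=1, a2=0, a3=0: formula gives 1, F = 1 ✓
  …and likewise for the remaining 3 rows.
All 8 rows match — the expression computes F exactly.

Yes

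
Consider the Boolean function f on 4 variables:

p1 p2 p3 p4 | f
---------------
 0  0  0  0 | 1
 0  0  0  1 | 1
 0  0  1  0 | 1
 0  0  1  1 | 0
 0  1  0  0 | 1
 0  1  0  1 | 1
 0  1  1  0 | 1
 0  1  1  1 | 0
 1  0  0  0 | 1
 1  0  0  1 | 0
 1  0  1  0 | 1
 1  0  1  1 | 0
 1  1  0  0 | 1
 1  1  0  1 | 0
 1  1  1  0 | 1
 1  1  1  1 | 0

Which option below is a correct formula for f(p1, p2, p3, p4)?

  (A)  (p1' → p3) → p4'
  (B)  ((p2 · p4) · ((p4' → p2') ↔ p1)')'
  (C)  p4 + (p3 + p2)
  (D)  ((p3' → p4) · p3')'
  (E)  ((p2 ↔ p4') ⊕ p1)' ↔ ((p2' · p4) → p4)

(B) fails at (0,0,1,1): the formula yields 1, f is 0.
(C) fails at (0,0,0,0): the formula yields 0, f is 1.
(D) fails at (0,0,0,1): the formula yields 0, f is 1.
(E) fails at (0,0,0,1): the formula yields 0, f is 1.
That leaves (A). Evaluating it on every row reproduces the table of f exactly.

A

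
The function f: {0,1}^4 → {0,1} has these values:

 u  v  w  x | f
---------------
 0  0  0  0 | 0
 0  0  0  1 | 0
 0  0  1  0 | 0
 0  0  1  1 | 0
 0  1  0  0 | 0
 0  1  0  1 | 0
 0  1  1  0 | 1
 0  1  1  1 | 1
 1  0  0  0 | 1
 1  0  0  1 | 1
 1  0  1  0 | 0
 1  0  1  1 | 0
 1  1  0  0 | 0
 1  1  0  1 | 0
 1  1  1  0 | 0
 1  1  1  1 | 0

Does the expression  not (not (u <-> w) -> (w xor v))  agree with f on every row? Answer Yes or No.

Test each input against both f and the formula:
  u=0, v=0, w=0, x=0: formula gives 0, f = 0 ✓
  u=0, v=0, w=0, x=1: formula gives 0, f = 0 ✓
  u=0, v=0, w=1, x=0: formula gives 0, f = 0 ✓
  u=0, v=0, w=1, x=1: formula gives 0, f = 0 ✓
  …and likewise for the remaining 12 rows.
No disagreement on any input; they are logically equivalent.

Yes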